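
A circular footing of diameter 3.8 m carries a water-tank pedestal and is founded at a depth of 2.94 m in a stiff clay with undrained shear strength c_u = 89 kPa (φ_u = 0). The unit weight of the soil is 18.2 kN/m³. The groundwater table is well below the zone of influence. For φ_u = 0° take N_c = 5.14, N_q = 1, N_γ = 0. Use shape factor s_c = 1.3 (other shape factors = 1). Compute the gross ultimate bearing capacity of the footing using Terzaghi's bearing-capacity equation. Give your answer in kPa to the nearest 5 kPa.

q_ult ≈ 650 kPa

Effective surcharge at the founding depth q = γ·D_f = 18.2 × 2.94 = 53.508 kPa.
q_ult = c·N_c·s_c + q·N_q
     = 89 × 5.14 × 1.3 + 53.508 × 1
     = 594.7 + 53.508 = 648.21 kPa.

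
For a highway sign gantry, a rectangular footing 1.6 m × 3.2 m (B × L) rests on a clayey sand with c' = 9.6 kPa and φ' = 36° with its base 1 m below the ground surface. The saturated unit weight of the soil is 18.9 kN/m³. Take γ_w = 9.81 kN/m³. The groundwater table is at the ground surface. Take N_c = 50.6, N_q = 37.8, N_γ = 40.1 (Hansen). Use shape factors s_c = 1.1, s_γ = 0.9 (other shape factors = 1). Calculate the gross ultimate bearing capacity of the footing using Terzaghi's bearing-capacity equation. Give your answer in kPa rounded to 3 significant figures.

With the water table at the surface the whole profile is submerged: γ' = 18.9 − 9.81 = 9.09 kN/m³, so q = γ'·D_f = 9.09 kPa; the same γ' applies in the ½γBN_γ term.
q_ult = c·N_c·s_c + q·N_q + 0.5·γ·B·N_γ·s_γ
     = 9.6 × 50.6 × 1.1 + 9.09 × 37.8 + 0.5 × 9.09 × 1.6 × 40.1 × 0.9
     = 534.34 + 343.6 + 262.45 = 1140.4 kPa.

q_ult ≈ 1140 kPa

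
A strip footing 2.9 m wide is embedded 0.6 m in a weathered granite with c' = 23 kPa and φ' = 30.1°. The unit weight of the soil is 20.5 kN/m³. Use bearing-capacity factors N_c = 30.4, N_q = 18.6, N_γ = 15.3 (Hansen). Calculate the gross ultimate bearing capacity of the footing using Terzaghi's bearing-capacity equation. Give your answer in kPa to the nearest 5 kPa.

q_ult ≈ 1385 kPa

q = γ·D_f = 20.5 × 0.6 = 12.3 kPa.
c·N_c = 23 × 30.4 = 699.2 kPa
q·N_q = 12.3 × 18.6 = 228.78 kPa
0.5·γ·B·N_γ = 0.5 × 20.5 × 2.9 × 15.3 = 454.79 kPa
q_ult = 699.2 + 228.78 + 454.79 = 1382.8 kPa.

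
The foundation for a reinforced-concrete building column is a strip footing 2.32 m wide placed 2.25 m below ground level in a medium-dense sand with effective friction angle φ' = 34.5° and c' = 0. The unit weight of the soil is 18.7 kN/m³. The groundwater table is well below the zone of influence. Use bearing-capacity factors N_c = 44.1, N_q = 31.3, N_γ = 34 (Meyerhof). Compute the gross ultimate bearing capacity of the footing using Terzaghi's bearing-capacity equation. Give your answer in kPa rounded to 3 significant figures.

q_ult ≈ 2050 kPa

Overburden at base level: q = 18.7 × 2.25 = 42.075 kPa.
Surcharge term q·N_q = 42.075 × 31.3 = 1316.9 kPa; self-weight term 0.5·γ·B·N_γ = 0.5 × 18.7 × 2.32 × 34 = 737.53 kPa.
q_ult = 1316.9 + 737.53 = 2054.5 kPa.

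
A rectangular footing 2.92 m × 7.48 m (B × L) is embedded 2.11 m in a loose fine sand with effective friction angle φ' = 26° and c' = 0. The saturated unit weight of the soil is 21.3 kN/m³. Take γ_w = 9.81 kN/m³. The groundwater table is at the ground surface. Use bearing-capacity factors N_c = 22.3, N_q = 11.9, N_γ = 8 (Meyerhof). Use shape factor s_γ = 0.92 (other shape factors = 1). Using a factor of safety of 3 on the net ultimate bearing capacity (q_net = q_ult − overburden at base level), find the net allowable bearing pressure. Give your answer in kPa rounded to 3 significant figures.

q_all(net) ≈ 129 kPa

With the water table at the surface the whole profile is submerged: γ' = 21.3 − 9.81 = 11.49 kN/m³, so q = γ'·D_f = 24.244 kPa; the same γ' applies in the ½γBN_γ term.
q_ult = q·N_q + 0.5·γ·B·N_γ·s_γ
     = 24.244 × 11.9 + 0.5 × 11.49 × 2.92 × 8 × 0.92
     = 288.5 + 123.47 = 411.97 kPa.
q_net = 411.97 − 24.244 = 387.73 kPa.
q_all(net) = 387.73 / 3 = 129.24 kPa.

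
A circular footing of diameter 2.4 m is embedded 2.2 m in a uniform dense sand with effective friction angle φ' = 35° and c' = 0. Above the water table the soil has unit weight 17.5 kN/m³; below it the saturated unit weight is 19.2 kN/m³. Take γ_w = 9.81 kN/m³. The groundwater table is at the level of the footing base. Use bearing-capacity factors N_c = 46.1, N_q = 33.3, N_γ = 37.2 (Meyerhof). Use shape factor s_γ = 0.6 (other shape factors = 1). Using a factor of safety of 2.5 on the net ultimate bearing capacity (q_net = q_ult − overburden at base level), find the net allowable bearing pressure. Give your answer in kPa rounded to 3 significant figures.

q_all(net) ≈ 598 kPa

q = γ·D_f = 17.5 × 2.2 = 38.5 kPa.
For the ½γBN_γ term take γ' = 19.2 − 9.81 = 9.39 kN/m³ (soil below base is submerged).
q·N_q = 38.5 × 33.3 = 1282 kPa
0.5·γ·B·N_γ·s_γ = 0.5 × 9.39 × 2.4 × 37.2 × 0.6 = 251.5 kPa
q_ult = 1282 + 251.5 = 1533.6 kPa.
q_net = 1533.6 − 38.5 = 1495.1 kPa.
q_all(net) = 1495.1 / 2.5 = 598.02 kPa.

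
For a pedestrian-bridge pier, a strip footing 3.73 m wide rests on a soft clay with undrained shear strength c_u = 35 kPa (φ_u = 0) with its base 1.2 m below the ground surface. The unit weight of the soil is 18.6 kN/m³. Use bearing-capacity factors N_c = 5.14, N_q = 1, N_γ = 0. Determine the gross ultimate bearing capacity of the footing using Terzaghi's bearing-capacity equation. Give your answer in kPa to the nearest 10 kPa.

Overburden at base level: q = 18.6 × 1.2 = 22.32 kPa.
Cohesion term c·N_c = 35 × 5.14 = 179.9 kPa; surcharge term q·N_q = 22.32 × 1 = 22.32 kPa.
q_ult = 179.9 + 22.32 = 202.22 kPa.

q_ult ≈ 200 kPa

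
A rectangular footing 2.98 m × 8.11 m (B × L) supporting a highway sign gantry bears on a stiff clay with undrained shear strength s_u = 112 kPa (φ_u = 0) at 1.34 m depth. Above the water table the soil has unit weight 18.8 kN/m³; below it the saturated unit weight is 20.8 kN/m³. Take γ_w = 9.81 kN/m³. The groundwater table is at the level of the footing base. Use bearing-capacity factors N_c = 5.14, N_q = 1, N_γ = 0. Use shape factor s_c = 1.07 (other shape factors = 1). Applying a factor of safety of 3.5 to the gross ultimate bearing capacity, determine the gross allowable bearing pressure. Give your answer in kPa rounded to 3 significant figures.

q_all ≈ 183 kPa

Effective surcharge at the founding depth q = γ·D_f = 18.8 × 1.34 = 25.192 kPa.
q_ult = c·N_c·s_c + q·N_q
     = 112 × 5.14 × 1.07 + 25.192 × 1
     = 615.98 + 25.192 = 641.17 kPa.
q_all = q_ult / FS = 641.17 / 3.5 = 183.19 kPa.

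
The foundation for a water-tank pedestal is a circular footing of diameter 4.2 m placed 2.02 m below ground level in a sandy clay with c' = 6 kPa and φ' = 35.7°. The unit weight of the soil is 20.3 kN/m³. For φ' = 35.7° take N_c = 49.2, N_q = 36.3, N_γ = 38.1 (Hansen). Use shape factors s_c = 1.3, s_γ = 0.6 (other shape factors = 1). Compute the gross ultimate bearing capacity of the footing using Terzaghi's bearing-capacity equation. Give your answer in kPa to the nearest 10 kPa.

q_ult ≈ 2850 kPa

Overburden at base level: q = 20.3 × 2.02 = 41.006 kPa.
Cohesion term c·N_c·s_c = 6 × 49.2 × 1.3 = 383.76 kPa; surcharge term q·N_q = 41.006 × 36.3 = 1488.5 kPa; self-weight term 0.5·γ·B·N_γ·s_γ = 0.5 × 20.3 × 4.2 × 38.1 × 0.6 = 974.52 kPa.
q_ult = 383.76 + 1488.5 + 974.52 = 2846.8 kPa.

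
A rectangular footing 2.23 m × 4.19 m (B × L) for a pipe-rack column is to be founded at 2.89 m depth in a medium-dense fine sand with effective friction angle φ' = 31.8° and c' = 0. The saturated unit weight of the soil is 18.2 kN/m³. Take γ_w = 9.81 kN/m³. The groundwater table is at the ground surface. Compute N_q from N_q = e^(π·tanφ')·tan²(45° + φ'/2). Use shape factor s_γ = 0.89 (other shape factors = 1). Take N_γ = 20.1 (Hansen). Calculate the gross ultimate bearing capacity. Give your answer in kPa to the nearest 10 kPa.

tan31.8° = 0.62, so N_q = e^(π×0.62)·tan²(60.9°) = 7.014 × 3.228 = 22.64.
γ' = 18.2 − 9.81 = 8.39 kN/m³ (submerged throughout). q = 8.39 × 2.89 = 24.247 kPa; the same γ' applies in the ½γBN_γ term.
q·N_q = 24.247 × 22.64 = 548.95 kPa
0.5·γ·B·N_γ·s_γ = 0.5 × 8.39 × 2.23 × 20.1 × 0.89 = 167.35 kPa
q_ult = 548.95 + 167.35 = 716.3 kPa.

q_ult ≈ 720 kPa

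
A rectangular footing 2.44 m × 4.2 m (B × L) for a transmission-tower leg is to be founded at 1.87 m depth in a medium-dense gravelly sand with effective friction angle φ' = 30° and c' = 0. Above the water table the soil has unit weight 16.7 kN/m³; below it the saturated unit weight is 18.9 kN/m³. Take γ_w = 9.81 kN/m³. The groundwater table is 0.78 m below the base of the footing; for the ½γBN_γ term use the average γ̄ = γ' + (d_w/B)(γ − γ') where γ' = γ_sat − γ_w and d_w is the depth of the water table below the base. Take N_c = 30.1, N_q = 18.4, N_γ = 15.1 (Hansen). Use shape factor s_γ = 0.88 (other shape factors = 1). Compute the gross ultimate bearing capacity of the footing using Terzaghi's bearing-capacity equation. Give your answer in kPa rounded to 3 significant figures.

Effective surcharge at the founding depth q = γ·D_f = 16.7 × 1.87 = 31.229 kPa.
With d_w = 0.78 m < B, γ̄ = 9.09 + (0.78/2.44) × (16.7 − 9.09) = 11.523 kN/m³.
q_ult = q·N_q + 0.5·γ·B·N_γ·s_γ
     = 31.229 × 18.4 + 0.5 × 11.523 × 2.44 × 15.1 × 0.88
     = 574.61 + 186.8 = 761.41 kPa.

q_ult ≈ 761 kPa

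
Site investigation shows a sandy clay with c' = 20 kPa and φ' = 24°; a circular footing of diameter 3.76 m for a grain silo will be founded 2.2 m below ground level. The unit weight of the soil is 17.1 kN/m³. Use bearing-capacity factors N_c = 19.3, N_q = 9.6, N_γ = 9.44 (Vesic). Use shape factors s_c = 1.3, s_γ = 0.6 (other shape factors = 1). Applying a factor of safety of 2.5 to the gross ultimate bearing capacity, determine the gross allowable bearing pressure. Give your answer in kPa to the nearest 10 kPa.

q_all ≈ 420 kPa

Effective surcharge at the founding depth q = γ·D_f = 17.1 × 2.2 = 37.62 kPa.
q_ult = c·N_c·s_c + q·N_q + 0.5·γ·B·N_γ·s_γ
     = 20 × 19.3 × 1.3 + 37.62 × 9.6 + 0.5 × 17.1 × 3.76 × 9.44 × 0.6
     = 501.8 + 361.15 + 182.09 = 1045 kPa.
q_all = q_ult / FS = 1045 / 2.5 = 418.02 kPa.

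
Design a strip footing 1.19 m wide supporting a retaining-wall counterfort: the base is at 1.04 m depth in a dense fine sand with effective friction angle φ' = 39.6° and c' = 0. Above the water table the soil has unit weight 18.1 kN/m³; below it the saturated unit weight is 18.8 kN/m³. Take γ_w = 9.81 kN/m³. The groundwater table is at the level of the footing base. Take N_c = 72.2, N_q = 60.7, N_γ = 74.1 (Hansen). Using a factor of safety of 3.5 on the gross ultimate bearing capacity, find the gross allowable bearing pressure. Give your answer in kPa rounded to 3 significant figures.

q_all ≈ 440 kPa

Effective surcharge at the founding depth q = γ·D_f = 18.1 × 1.04 = 18.824 kPa.
The water table coincides with the base, so in the self-weight term γ → γ' = 8.99 kN/m³.
q_ult = q·N_q + 0.5·γ·B·N_γ
     = 18.824 × 60.7 + 0.5 × 8.99 × 1.19 × 74.1
     = 1142.6 + 396.36 = 1539 kPa.
q_all = 1539 / 3.5 = 439.71 kPa.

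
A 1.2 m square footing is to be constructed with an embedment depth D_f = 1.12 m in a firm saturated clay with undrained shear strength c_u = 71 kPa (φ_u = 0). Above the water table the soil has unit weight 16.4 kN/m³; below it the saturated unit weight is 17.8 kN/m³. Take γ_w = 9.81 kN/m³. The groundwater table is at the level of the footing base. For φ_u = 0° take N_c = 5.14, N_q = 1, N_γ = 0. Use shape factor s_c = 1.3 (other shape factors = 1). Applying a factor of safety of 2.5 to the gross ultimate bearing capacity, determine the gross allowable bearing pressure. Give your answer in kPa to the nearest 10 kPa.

q_all ≈ 200 kPa

Effective surcharge at the founding depth q = γ·D_f = 16.4 × 1.12 = 18.368 kPa.
q_ult = c·N_c·s_c + q·N_q
     = 71 × 5.14 × 1.3 + 18.368 × 1
     = 474.42 + 18.368 = 492.79 kPa.
q_all = q_ult / FS = 492.79 / 2.5 = 197.12 kPa.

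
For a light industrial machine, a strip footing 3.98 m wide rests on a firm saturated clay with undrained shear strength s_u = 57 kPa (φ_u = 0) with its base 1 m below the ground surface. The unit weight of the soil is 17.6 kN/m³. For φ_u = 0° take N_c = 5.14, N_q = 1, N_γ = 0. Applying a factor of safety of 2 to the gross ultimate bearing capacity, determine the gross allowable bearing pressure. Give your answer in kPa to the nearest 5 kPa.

q_all ≈ 155 kPa

q = γ·D_f = 17.6 × 1 = 17.6 kPa.
c·N_c = 57 × 5.14 = 292.98 kPa
q·N_q = 17.6 × 1 = 17.6 kPa
q_ult = 292.98 + 17.6 = 310.58 kPa.
q_all = q_ult / FS = 310.58 / 2 = 155.29 kPa.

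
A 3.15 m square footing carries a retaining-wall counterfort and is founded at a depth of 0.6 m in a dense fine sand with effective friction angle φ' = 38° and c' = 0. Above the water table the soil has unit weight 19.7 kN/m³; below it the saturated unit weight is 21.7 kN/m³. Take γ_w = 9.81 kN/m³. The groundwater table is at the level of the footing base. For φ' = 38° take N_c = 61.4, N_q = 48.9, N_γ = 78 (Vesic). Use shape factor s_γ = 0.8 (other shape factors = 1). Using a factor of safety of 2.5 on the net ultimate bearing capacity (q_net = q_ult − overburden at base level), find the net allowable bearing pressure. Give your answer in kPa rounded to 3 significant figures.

q_all(net) ≈ 694 kPa

Overburden at base level: q = 19.7 × 0.6 = 11.82 kPa.
Below the base the soil is submerged, so the ½γBN_γ term uses γ' = 21.7 − 9.81 = 11.89 kN/m³.
Surcharge term q·N_q = 11.82 × 48.9 = 578 kPa; self-weight term 0.5·γ·B·N_γ·s_γ = 0.5 × 11.89 × 3.15 × 78 × 0.8 = 1168.5 kPa.
q_ult = 578 + 1168.5 = 1746.5 kPa.
q_net = 1746.5 − 11.82 = 1734.7 kPa.
q_all(net) = 1734.7 / 2.5 = 693.89 kPa.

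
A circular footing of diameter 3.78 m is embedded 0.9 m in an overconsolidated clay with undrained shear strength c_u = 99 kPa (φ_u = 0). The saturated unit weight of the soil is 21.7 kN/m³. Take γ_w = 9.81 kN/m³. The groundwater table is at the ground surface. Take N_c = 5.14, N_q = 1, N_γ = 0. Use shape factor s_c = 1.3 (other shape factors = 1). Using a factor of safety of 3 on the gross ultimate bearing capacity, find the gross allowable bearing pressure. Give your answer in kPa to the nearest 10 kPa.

Water table at ground surface, so effective unit weight γ' = 21.7 − 9.81 = 11.89 kN/m³ is used throughout; overburden q = 11.89 × 0.9 = 10.701 kPa.
Cohesion term c·N_c·s_c = 99 × 5.14 × 1.3 = 661.52 kPa; surcharge term q·N_q = 10.701 × 1 = 10.701 kPa.
q_ult = 661.52 + 10.701 = 672.22 kPa.
q_all = 672.22 / 3 = 224.07 kPa.

q_all ≈ 220 kPa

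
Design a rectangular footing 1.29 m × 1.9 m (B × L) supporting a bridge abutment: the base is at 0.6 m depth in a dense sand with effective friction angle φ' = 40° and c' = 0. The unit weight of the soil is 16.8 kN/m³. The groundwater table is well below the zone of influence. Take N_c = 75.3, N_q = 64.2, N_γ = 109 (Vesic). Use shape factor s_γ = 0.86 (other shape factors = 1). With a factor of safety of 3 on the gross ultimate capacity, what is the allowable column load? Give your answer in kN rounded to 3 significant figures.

P_all ≈ 1360 kN

q = γ·D_f = 16.8 × 0.6 = 10.08 kPa.
q·N_q = 10.08 × 64.2 = 647.14 kPa
0.5·γ·B·N_γ·s_γ = 0.5 × 16.8 × 1.29 × 109 × 0.86 = 1015.8 kPa
q_ult = 647.14 + 1015.8 = 1662.9 kPa.
Gross allowable pressure q_all = 1662.9 / 3 = 554.3 kPa.
Footing area = 2.451 m², so allowable column load = 554.3 × 2.451 = 1358.6 kN.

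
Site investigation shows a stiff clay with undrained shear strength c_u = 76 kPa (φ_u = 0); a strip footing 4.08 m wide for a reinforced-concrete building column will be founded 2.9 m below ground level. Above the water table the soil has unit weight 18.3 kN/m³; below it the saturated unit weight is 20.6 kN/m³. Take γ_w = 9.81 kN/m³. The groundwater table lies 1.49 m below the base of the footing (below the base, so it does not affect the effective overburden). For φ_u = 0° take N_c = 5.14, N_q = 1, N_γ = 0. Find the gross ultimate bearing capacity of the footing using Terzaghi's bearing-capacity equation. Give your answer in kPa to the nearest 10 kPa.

Overburden at base level: q = 18.3 × 2.9 = 53.07 kPa.
Cohesion term c·N_c = 76 × 5.14 = 390.64 kPa; surcharge term q·N_q = 53.07 × 1 = 53.07 kPa.
q_ult = 390.64 + 53.07 = 443.71 kPa.

q_ult ≈ 440 kPa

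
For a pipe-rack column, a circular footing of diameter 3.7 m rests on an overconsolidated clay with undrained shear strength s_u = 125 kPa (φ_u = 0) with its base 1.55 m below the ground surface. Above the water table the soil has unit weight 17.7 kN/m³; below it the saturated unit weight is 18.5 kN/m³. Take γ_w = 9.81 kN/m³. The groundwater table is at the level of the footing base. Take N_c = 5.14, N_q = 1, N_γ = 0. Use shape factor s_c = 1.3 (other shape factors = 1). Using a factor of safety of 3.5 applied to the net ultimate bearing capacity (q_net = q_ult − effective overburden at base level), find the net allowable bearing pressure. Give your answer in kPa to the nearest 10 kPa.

Effective surcharge at the founding depth q = γ·D_f = 17.7 × 1.55 = 27.435 kPa.
q_ult = c·N_c·s_c + q·N_q
     = 125 × 5.14 × 1.3 + 27.435 × 1
     = 835.25 + 27.435 = 862.68 kPa.
Net ultimate: q_net = 862.68 − 27.435 = 835.25 kPa.
q_all(net) = 835.25 / 3.5 = 238.64 kPa.

q_all(net) ≈ 240 kPa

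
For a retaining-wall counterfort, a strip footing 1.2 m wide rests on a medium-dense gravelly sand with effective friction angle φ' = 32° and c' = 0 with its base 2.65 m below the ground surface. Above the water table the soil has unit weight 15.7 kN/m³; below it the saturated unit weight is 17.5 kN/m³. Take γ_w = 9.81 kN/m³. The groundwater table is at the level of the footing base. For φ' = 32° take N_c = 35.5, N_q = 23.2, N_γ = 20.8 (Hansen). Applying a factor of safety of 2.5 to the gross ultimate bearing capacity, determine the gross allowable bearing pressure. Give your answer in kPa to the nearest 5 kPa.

q = γ·D_f = 15.7 × 2.65 = 41.605 kPa.
For the ½γBN_γ term take γ' = 17.5 − 9.81 = 7.69 kN/m³ (soil below base is submerged).
q·N_q = 41.605 × 23.2 = 965.24 kPa
0.5·γ·B·N_γ = 0.5 × 7.69 × 1.2 × 20.8 = 95.971 kPa
q_ult = 965.24 + 95.971 = 1061.2 kPa.
q_all = q_ult / FS = 1061.2 / 2.5 = 424.48 kPa.

q_all ≈ 425 kPa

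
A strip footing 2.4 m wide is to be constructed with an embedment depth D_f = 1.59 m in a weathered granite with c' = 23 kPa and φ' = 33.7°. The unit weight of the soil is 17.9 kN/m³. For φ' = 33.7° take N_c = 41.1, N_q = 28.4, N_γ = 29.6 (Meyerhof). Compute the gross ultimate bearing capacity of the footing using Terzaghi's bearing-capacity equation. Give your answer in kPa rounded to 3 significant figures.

q = γ·D_f = 17.9 × 1.59 = 28.461 kPa.
c·N_c = 23 × 41.1 = 945.3 kPa
q·N_q = 28.461 × 28.4 = 808.29 kPa
0.5·γ·B·N_γ = 0.5 × 17.9 × 2.4 × 29.6 = 635.81 kPa
q_ult = 945.3 + 808.29 + 635.81 = 2389.4 kPa.

q_ult ≈ 2390 kPa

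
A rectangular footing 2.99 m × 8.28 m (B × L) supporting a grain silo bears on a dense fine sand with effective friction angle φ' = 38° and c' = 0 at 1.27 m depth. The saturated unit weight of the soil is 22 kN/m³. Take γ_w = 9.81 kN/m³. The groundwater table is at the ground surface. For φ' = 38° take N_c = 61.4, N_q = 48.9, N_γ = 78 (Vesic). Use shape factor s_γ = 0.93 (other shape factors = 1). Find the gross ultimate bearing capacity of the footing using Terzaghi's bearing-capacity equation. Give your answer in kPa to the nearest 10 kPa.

γ' = 22 − 9.81 = 12.19 kN/m³ (submerged throughout). q = 12.19 × 1.27 = 15.481 kPa; the same γ' applies in the ½γBN_γ term.
q·N_q = 15.481 × 48.9 = 757.04 kPa
0.5·γ·B·N_γ·s_γ = 0.5 × 12.19 × 2.99 × 78 × 0.93 = 1322 kPa
q_ult = 757.04 + 1322 = 2079 kPa.

q_ult ≈ 2080 kPa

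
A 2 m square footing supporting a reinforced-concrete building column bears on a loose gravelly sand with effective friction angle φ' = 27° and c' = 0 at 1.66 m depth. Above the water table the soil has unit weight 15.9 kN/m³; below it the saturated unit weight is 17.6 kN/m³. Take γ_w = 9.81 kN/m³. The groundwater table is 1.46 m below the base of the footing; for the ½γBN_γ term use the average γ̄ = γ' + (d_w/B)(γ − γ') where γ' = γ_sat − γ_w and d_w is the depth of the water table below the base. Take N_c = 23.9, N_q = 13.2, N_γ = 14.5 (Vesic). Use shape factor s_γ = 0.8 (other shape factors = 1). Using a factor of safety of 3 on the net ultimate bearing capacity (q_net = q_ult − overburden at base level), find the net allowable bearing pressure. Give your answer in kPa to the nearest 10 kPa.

q_all(net) ≈ 160 kPa

Overburden at base level: q = 15.9 × 1.66 = 26.394 kPa.
The water table is 1.46 m below the base (< B = 2 m), so the ½γBN_γ term uses γ̄ = γ' + (d_w/B)(γ − γ') = 7.79 + (1.46/2)(15.9 − 7.79) = 13.71 kN/m³.
Surcharge term q·N_q = 26.394 × 13.2 = 348.4 kPa; self-weight term 0.5·γ·B·N_γ·s_γ = 0.5 × 13.71 × 2 × 14.5 × 0.8 = 159.04 kPa.
q_ult = 348.4 + 159.04 = 507.44 kPa.
q_net = 507.44 − 26.394 = 481.05 kPa.
q_all(net) = 481.05 / 3 = 160.35 kPa.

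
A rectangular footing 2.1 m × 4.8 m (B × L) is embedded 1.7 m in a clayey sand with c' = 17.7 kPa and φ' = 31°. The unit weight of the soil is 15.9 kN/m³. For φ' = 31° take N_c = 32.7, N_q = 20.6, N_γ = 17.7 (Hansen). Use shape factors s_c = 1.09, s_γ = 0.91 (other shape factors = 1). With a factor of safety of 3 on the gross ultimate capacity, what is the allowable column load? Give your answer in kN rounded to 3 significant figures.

P_all ≈ 4890 kN

Effective surcharge at the founding depth q = γ·D_f = 15.9 × 1.7 = 27.03 kPa.
q_ult = c·N_c·s_c + q·N_q + 0.5·γ·B·N_γ·s_γ
     = 17.7 × 32.7 × 1.09 + 27.03 × 20.6 + 0.5 × 15.9 × 2.1 × 17.7 × 0.91
     = 630.88 + 556.82 + 268.91 = 1456.6 kPa.
Gross allowable pressure q_all = 1456.6 / 3 = 485.54 kPa.
Footing area = 10.08 m², so allowable column load = 485.54 × 10.08 = 4894.2 kN.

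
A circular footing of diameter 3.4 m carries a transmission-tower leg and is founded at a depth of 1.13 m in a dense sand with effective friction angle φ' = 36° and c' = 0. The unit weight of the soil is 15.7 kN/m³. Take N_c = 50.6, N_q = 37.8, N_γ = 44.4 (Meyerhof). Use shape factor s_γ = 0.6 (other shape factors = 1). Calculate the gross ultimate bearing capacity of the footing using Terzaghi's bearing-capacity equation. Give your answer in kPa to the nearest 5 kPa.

q_ult ≈ 1380 kPa

Overburden at base level: q = 15.7 × 1.13 = 17.741 kPa.
Surcharge term q·N_q = 17.741 × 37.8 = 670.61 kPa; self-weight term 0.5·γ·B·N_γ·s_γ = 0.5 × 15.7 × 3.4 × 44.4 × 0.6 = 711.02 kPa.
q_ult = 670.61 + 711.02 = 1381.6 kPa.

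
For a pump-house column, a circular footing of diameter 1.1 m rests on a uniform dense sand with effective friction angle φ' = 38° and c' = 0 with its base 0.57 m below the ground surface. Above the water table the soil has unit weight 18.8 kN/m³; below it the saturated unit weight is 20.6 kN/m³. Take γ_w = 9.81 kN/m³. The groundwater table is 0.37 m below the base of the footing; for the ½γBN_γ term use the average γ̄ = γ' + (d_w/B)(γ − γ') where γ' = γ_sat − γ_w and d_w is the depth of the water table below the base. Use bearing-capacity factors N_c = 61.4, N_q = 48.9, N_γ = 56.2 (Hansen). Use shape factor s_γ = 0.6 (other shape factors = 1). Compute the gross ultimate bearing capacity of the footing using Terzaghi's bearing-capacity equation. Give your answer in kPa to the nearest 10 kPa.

q_ult ≈ 770 kPa

q = γ·D_f = 18.8 × 0.57 = 10.716 kPa.
γ' = 10.79 kN/m³; averaging over the depth B below the base, γ̄ = γ' + (d_w/B)(γ − γ') = 13.484 kN/m³.
q·N_q = 10.716 × 48.9 = 524.01 kPa
0.5·γ·B·N_γ·s_γ = 0.5 × 13.484 × 1.1 × 56.2 × 0.6 = 250.08 kPa
q_ult = 524.01 + 250.08 = 774.09 kPa.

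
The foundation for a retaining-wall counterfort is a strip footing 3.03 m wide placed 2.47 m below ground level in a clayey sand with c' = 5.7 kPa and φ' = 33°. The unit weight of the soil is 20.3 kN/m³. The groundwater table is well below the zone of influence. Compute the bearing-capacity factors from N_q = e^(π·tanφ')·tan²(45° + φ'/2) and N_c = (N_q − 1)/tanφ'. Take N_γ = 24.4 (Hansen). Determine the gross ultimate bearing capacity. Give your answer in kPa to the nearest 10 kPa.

q_ult ≈ 2280 kPa

tan33° = 0.6494, so N_q = e^(π×0.6494)·tan²(61.5°) = 7.692 × 3.392 = 26.09.
N_c = (26.09 − 1)/tan33° = 38.64.
Effective surcharge at the founding depth q = γ·D_f = 20.3 × 2.47 = 50.141 kPa.
q_ult = c·N_c + q·N_q + 0.5·γ·B·N_γ
     = 5.7 × 38.638 + 50.141 × 26.092 + 0.5 × 20.3 × 3.03 × 24.4
     = 220.24 + 1308.3 + 750.41 = 2278.9 kPa.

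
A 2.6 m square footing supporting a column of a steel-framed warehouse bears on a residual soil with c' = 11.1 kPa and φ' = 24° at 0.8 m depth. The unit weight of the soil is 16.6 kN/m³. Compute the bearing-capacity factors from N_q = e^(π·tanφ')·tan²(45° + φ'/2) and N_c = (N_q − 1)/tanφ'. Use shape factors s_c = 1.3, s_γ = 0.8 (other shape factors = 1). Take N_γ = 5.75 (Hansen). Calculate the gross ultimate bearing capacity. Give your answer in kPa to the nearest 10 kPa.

tan24° = 0.4452, so N_q = e^(π×0.4452)·tan²(57°) = 4.05 × 2.371 = 9.6.
N_c = (9.6 − 1)/tan24° = 19.32.
q = γ·D_f = 16.6 × 0.8 = 13.28 kPa.
c·N_c·s_c = 11.1 × 19.324 × 1.3 = 278.84 kPa
q·N_q = 13.28 × 9.6034 = 127.53 kPa
0.5·γ·B·N_γ·s_γ = 0.5 × 16.6 × 2.6 × 5.75 × 0.8 = 99.268 kPa
q_ult = 278.84 + 127.53 + 99.268 = 505.64 kPa.

q_ult ≈ 510 kPa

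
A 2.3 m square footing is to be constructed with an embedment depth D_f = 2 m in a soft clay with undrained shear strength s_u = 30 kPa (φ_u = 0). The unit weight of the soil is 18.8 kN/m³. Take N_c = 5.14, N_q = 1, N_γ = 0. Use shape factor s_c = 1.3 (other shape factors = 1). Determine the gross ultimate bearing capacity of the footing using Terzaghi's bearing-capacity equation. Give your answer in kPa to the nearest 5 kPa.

q = γ·D_f = 18.8 × 2 = 37.6 kPa.
c·N_c·s_c = 30 × 5.14 × 1.3 = 200.46 kPa
q·N_q = 37.6 × 1 = 37.6 kPa
q_ult = 200.46 + 37.6 = 238.06 kPa.

q_ult ≈ 240 kPa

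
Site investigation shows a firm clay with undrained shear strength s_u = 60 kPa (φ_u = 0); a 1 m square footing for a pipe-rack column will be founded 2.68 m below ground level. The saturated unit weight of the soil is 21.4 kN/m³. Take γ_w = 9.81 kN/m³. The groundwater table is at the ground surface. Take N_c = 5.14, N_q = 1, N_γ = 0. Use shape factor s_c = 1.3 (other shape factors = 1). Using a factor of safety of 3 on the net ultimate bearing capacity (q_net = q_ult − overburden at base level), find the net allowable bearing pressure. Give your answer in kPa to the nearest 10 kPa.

q_all(net) ≈ 130 kPa

Water table at ground surface, so effective unit weight γ' = 21.4 − 9.81 = 11.59 kN/m³ is used throughout; overburden q = 11.59 × 2.68 = 31.061 kPa.
Cohesion term c·N_c·s_c = 60 × 5.14 × 1.3 = 400.92 kPa; surcharge term q·N_q = 31.061 × 1 = 31.061 kPa.
q_ult = 400.92 + 31.061 = 431.98 kPa.
q_net = 431.98 − 31.061 = 400.92 kPa.
q_all(net) = 400.92 / 3 = 133.64 kPa.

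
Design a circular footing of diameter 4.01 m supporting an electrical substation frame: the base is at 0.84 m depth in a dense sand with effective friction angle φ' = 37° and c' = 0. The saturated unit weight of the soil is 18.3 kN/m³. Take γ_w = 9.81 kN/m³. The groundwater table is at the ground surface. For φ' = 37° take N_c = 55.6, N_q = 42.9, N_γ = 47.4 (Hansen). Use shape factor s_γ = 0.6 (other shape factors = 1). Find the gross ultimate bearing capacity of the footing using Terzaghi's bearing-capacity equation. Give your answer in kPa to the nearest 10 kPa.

q_ult ≈ 790 kPa

γ' = 18.3 − 9.81 = 8.49 kN/m³ (submerged throughout). q = 8.49 × 0.84 = 7.1316 kPa; the same γ' applies in the ½γBN_γ term.
q·N_q = 7.1316 × 42.9 = 305.95 kPa
0.5·γ·B·N_γ·s_γ = 0.5 × 8.49 × 4.01 × 47.4 × 0.6 = 484.12 kPa
q_ult = 305.95 + 484.12 = 790.06 kPa.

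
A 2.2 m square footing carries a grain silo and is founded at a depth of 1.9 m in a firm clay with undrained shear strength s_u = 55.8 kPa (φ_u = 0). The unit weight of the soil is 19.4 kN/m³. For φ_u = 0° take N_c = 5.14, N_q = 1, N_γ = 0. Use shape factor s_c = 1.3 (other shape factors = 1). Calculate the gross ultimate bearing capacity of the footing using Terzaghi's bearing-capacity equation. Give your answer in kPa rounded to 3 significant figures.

Effective surcharge at the founding depth q = γ·D_f = 19.4 × 1.9 = 36.86 kPa.
q_ult = c·N_c·s_c + q·N_q
     = 55.8 × 5.14 × 1.3 + 36.86 × 1
     = 372.86 + 36.86 = 409.72 kPa.

q_ult ≈ 410 kPa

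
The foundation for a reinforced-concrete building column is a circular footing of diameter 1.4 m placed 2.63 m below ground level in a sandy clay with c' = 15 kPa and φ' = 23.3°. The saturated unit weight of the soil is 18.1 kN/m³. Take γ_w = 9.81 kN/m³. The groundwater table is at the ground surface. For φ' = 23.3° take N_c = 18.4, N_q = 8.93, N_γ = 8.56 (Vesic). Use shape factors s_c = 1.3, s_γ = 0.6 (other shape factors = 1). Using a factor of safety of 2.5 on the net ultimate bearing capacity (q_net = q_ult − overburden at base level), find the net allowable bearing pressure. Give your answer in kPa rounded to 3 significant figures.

q_all(net) ≈ 225 kPa

γ' = 18.1 − 9.81 = 8.29 kN/m³ (submerged throughout). q = 8.29 × 2.63 = 21.803 kPa; the same γ' applies in the ½γBN_γ term.
c·N_c·s_c = 15 × 18.4 × 1.3 = 358.8 kPa
q·N_q = 21.803 × 8.93 = 194.7 kPa
0.5·γ·B·N_γ·s_γ = 0.5 × 8.29 × 1.4 × 8.56 × 0.6 = 29.804 kPa
q_ult = 358.8 + 194.7 + 29.804 = 583.3 kPa.
q_net = 583.3 − 21.803 = 561.5 kPa.
q_all(net) = 561.5 / 2.5 = 224.6 kPa.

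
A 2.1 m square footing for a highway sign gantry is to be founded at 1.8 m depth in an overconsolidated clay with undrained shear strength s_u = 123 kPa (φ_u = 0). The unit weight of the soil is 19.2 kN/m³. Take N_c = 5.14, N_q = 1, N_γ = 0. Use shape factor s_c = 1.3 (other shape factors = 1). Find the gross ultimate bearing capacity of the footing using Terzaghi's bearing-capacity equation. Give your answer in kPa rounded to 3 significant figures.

q = γ·D_f = 19.2 × 1.8 = 34.56 kPa.
c·N_c·s_c = 123 × 5.14 × 1.3 = 821.89 kPa
q·N_q = 34.56 × 1 = 34.56 kPa
q_ult = 821.89 + 34.56 = 856.45 kPa.

q_ult ≈ 856 kPa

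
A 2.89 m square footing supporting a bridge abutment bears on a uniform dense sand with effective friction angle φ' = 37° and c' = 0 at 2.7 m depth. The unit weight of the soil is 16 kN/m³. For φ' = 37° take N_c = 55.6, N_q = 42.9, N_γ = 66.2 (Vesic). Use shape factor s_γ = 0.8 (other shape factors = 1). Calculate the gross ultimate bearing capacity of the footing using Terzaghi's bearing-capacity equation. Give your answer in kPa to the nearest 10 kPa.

q_ult ≈ 3080 kPa

Overburden at base level: q = 16 × 2.7 = 43.2 kPa.
Surcharge term q·N_q = 43.2 × 42.9 = 1853.3 kPa; self-weight term 0.5·γ·B·N_γ·s_γ = 0.5 × 16 × 2.89 × 66.2 × 0.8 = 1224.4 kPa.
q_ult = 1853.3 + 1224.4 = 3077.7 kPa.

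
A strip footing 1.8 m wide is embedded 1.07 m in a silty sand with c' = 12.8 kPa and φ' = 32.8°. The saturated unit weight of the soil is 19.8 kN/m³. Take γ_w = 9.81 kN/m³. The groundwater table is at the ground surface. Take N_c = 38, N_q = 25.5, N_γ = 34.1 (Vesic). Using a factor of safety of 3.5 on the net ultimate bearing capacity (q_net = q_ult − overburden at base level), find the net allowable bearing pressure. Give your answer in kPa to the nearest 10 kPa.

q_all(net) ≈ 300 kPa

Water table at ground surface, so effective unit weight γ' = 19.8 − 9.81 = 9.99 kN/m³ is used throughout; overburden q = 9.99 × 1.07 = 10.689 kPa; the same γ' applies in the ½γBN_γ term.
Cohesion term c·N_c = 12.8 × 38 = 486.4 kPa; surcharge term q·N_q = 10.689 × 25.5 = 272.58 kPa; self-weight term 0.5·γ·B·N_γ = 0.5 × 9.99 × 1.8 × 34.1 = 306.59 kPa.
q_ult = 486.4 + 272.58 + 306.59 = 1065.6 kPa.
q_net = 1065.6 − 10.689 = 1054.9 kPa.
q_all(net) = 1054.9 / 3.5 = 301.39 kPa.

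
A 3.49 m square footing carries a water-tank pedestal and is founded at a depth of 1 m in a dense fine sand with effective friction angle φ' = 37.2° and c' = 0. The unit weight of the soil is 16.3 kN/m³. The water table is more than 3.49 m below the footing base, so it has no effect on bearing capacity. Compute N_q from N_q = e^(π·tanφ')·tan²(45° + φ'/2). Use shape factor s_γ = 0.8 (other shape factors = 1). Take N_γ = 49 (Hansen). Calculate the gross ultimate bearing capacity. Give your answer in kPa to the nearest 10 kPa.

tan37.2° = 0.759, so N_q = e^(π×0.759)·tan²(63.6°) = 10.855 × 4.058 = 44.05.
Overburden at base level: q = 16.3 × 1 = 16.3 kPa.
Surcharge term q·N_q = 16.3 × 44.05 = 718.02 kPa; self-weight term 0.5·γ·B·N_γ·s_γ = 0.5 × 16.3 × 3.49 × 49 × 0.8 = 1115 kPa.
q_ult = 718.02 + 1115 = 1833 kPa.

q_ult ≈ 1830 kPa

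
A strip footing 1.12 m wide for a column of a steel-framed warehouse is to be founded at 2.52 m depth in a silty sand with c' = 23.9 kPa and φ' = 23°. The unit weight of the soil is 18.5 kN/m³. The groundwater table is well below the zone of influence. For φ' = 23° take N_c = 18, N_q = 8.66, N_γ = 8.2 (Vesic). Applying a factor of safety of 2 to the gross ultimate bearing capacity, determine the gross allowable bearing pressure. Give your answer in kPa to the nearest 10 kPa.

Overburden at base level: q = 18.5 × 2.52 = 46.62 kPa.
Cohesion term c·N_c = 23.9 × 18 = 430.2 kPa; surcharge term q·N_q = 46.62 × 8.66 = 403.73 kPa; self-weight term 0.5·γ·B·N_γ = 0.5 × 18.5 × 1.12 × 8.2 = 84.952 kPa.
q_ult = 430.2 + 403.73 + 84.952 = 918.88 kPa.
q_all = q_ult / FS = 918.88 / 2 = 459.44 kPa.

q_all ≈ 460 kPa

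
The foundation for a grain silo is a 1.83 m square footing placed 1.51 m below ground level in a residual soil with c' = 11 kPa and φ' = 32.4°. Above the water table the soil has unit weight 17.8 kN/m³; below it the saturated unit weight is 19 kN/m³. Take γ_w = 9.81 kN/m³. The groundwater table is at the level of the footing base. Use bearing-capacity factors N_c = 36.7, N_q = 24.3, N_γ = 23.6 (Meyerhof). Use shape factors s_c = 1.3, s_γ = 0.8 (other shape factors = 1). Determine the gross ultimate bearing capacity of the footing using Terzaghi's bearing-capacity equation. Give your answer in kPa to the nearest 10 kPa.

q_ult ≈ 1340 kPa

Overburden at base level: q = 17.8 × 1.51 = 26.878 kPa.
Below the base the soil is submerged, so the ½γBN_γ term uses γ' = 19 − 9.81 = 9.19 kN/m³.
Cohesion term c·N_c·s_c = 11 × 36.7 × 1.3 = 524.81 kPa; surcharge term q·N_q = 26.878 × 24.3 = 653.14 kPa; self-weight term 0.5·γ·B·N_γ·s_γ = 0.5 × 9.19 × 1.83 × 23.6 × 0.8 = 158.76 kPa.
q_ult = 524.81 + 653.14 + 158.76 = 1336.7 kPa.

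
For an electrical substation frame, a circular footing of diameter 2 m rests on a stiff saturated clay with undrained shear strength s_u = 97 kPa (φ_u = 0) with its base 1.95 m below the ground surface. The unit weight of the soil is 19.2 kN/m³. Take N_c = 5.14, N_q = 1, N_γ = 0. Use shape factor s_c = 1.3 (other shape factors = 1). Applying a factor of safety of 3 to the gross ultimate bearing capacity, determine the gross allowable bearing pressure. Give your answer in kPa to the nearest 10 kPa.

q_all ≈ 230 kPa

Effective surcharge at the founding depth q = γ·D_f = 19.2 × 1.95 = 37.44 kPa.
q_ult = c·N_c·s_c + q·N_q
     = 97 × 5.14 × 1.3 + 37.44 × 1
     = 648.15 + 37.44 = 685.59 kPa.
q_all = q_ult / FS = 685.59 / 3 = 228.53 kPa.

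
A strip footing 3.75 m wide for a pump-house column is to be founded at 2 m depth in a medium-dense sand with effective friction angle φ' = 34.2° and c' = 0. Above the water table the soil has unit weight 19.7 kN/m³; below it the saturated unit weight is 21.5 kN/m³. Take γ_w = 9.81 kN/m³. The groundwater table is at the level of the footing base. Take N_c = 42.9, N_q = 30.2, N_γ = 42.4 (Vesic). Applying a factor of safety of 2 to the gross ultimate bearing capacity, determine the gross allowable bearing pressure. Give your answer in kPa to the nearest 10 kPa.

q = γ·D_f = 19.7 × 2 = 39.4 kPa.
For the ½γBN_γ term take γ' = 21.5 − 9.81 = 11.69 kN/m³ (soil below base is submerged).
q·N_q = 39.4 × 30.2 = 1189.9 kPa
0.5·γ·B·N_γ = 0.5 × 11.69 × 3.75 × 42.4 = 929.35 kPa
q_ult = 1189.9 + 929.35 = 2119.2 kPa.
q_all = q_ult / FS = 2119.2 / 2 = 1059.6 kPa.

q_all ≈ 1060 kPa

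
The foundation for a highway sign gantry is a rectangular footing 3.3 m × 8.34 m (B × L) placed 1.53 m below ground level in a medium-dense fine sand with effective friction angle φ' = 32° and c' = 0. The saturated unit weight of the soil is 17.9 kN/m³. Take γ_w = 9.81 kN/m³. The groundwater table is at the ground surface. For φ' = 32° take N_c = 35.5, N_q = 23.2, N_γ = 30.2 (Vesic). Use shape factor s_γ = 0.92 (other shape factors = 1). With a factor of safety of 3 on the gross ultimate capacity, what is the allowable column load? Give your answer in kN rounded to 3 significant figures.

P_all ≈ 6040 kN

γ' = 17.9 − 9.81 = 8.09 kN/m³ (submerged throughout). q = 8.09 × 1.53 = 12.378 kPa; the same γ' applies in the ½γBN_γ term.
q·N_q = 12.378 × 23.2 = 287.16 kPa
0.5·γ·B·N_γ·s_γ = 0.5 × 8.09 × 3.3 × 30.2 × 0.92 = 370.87 kPa
q_ult = 287.16 + 370.87 = 658.04 kPa.
Gross allowable pressure q_all = 658.04 / 3 = 219.35 kPa.
Footing area = 27.522 m², so allowable column load = 219.35 × 27.522 = 6036.8 kN.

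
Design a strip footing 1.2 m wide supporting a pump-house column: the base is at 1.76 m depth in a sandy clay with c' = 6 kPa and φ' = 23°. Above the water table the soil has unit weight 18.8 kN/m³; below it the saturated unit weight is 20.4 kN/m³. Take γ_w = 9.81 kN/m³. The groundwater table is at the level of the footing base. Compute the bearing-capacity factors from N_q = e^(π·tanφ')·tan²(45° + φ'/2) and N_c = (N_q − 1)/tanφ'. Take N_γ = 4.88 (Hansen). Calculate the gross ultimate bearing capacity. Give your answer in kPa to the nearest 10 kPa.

q_ult ≈ 430 kPa

tan23° = 0.4245, so N_q = e^(π×0.4245)·tan²(56.5°) = 3.794 × 2.283 = 8.66.
N_c = (8.66 − 1)/tan23° = 18.05.
q = γ·D_f = 18.8 × 1.76 = 33.088 kPa.
For the ½γBN_γ term take γ' = 20.4 − 9.81 = 10.59 kN/m³ (soil below base is submerged).
c·N_c = 6 × 18.049 = 108.29 kPa
q·N_q = 33.088 × 8.6612 = 286.58 kPa
0.5·γ·B·N_γ = 0.5 × 10.59 × 1.2 × 4.88 = 31.008 kPa
q_ult = 108.29 + 286.58 + 31.008 = 425.88 kPa.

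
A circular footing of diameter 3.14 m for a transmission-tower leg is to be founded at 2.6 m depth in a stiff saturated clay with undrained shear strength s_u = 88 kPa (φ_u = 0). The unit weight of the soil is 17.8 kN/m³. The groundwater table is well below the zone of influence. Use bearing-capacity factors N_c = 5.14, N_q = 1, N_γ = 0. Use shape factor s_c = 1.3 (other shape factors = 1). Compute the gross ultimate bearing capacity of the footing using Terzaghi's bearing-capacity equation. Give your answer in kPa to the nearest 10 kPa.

q_ult ≈ 630 kPa

Effective surcharge at the founding depth q = γ·D_f = 17.8 × 2.6 = 46.28 kPa.
q_ult = c·N_c·s_c + q·N_q
     = 88 × 5.14 × 1.3 + 46.28 × 1
     = 588.02 + 46.28 = 634.3 kPa.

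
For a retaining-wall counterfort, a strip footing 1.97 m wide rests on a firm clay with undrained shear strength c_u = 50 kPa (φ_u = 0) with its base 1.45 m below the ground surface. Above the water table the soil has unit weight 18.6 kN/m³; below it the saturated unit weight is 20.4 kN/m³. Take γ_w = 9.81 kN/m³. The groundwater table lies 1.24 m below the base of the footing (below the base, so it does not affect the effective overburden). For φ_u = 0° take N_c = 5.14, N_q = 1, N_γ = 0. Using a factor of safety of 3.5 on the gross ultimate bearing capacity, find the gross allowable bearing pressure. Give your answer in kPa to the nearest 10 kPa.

q = γ·D_f = 18.6 × 1.45 = 26.97 kPa.
c·N_c = 50 × 5.14 = 257 kPa
q·N_q = 26.97 × 1 = 26.97 kPa
q_ult = 257 + 26.97 = 283.97 kPa.
q_all = 283.97 / 3.5 = 81.134 kPa.

q_all ≈ 80 kPa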